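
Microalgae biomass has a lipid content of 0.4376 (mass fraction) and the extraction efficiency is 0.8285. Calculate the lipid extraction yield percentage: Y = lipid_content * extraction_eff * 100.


Y = lipid_content * extraction_eff * 100
= 0.4376 * 0.8285 * 100
= 36.2552%

36.2552%


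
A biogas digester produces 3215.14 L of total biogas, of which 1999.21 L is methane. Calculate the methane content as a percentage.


CH4% = V_CH4 / V_total * 100
= 1999.21 / 3215.14 * 100
= 62.1811%

62.1811%


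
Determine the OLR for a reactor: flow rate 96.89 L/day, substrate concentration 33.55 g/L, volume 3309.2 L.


OLR = Q * S / V
= 96.89 * 33.55 / 3309.2
= 0.9823 g/L/day

0.9823 g/L/day


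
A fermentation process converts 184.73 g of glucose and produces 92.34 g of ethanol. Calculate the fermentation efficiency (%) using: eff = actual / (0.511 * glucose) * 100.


Fermentation efficiency = (actual / (0.511 * glucose)) * 100
= (92.34 / (0.511 * 184.73)) * 100
= 97.8209%

97.8209%


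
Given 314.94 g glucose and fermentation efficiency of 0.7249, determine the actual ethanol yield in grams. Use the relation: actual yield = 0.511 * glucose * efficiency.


Actual ethanol: m = 0.511 * 314.94 * 0.7249
m = 116.6613 g

116.6613 g


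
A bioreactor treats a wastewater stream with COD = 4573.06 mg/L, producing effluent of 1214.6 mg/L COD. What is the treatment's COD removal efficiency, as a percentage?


eta = (COD_in - COD_out) / COD_in * 100
= (4573.06 - 1214.6) / 4573.06 * 100
= 73.4401%

73.4401%


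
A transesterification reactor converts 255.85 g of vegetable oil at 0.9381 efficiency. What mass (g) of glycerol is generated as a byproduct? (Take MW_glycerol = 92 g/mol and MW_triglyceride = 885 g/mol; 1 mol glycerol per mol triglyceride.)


glycerol = oil * conv * (92/885)
= 255.85 * 0.9381 * 92 / 885
= 24.9505 g

24.9505 g


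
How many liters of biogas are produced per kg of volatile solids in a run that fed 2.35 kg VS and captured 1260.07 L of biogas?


Y = V / VS
= 1260.07 / 2.35
= 536.2000 L/kg VS

536.2000 L/kg VS


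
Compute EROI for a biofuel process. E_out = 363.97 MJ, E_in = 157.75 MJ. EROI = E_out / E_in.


EROI = E_out / E_in
= 363.97 / 157.75
= 2.3073

2.3073


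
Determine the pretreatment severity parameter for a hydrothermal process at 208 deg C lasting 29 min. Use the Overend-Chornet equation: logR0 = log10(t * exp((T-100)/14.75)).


logR0 = log10(t * exp((T - 100) / 14.75))
= log10(29 * exp((208 - 100) / 14.75))
= 4.6423

4.6423


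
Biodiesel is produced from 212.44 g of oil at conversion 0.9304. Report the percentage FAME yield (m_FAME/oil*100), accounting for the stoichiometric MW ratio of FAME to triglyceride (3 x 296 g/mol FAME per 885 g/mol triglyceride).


m_FAME = oil * conv * (3 * 296 / 885) = oil * conv * (888/885)
= 212.44 * 0.9304 * 888 / 885
= 198.3242 g
Y = m_FAME / oil * 100 = conv * (888/885) * 100
= 0.9304 * 888 / 885 * 100
= 93.36%

93.36%


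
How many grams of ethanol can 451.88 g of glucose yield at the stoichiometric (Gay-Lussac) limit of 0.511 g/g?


Theoretical ethanol yield: m_EtOH = 0.511 * m_glucose
m_EtOH = 0.511 * 451.88 = 230.9107 g

230.9107 g


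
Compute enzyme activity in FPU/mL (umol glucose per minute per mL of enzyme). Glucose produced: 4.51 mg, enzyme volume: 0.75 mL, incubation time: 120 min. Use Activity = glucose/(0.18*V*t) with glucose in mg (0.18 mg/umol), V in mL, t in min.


Activity = glucose_mg / (0.18 mg/umol * V_mL * t_min)
= 4.51 / (0.18 * 0.75 * 120)
= 0.2784 FPU/mL

0.2784 FPU/mL


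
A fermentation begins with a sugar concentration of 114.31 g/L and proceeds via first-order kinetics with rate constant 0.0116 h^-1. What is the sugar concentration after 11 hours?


S = S0 * exp(-k * t)
S = 114.31 * exp(-0.0116 * 11)
S = 100.6163 g/L

100.6163 g/L


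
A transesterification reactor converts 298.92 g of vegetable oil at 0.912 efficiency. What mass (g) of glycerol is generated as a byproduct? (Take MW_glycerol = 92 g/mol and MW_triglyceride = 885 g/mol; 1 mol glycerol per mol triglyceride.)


glycerol = oil * conv * (92/885)
= 298.92 * 0.912 * 92 / 885
= 28.3396 g

28.3396 g


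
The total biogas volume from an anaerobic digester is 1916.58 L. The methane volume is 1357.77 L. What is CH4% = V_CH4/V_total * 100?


CH4% = V_CH4 / V_total * 100
= 1357.77 / 1916.58 * 100
= 70.8434%

70.8434%


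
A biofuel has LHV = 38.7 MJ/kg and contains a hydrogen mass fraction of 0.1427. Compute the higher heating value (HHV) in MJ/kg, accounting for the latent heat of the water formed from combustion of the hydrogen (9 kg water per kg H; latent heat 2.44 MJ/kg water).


HHV = LHV + H_frac * 9 * 2.44
= 38.7 + 0.1427 * 9 * 2.44
= 41.8337 MJ/kg

41.8337 MJ/kg


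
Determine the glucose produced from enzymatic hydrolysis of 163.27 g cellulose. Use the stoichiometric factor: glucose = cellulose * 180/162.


glucose = cellulose * 180/162
= 163.27 * 180/162
= 181.4111 g

181.4111 g


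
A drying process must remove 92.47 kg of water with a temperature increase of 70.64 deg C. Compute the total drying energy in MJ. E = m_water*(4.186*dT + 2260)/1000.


E = m_water * (4.186 * dT + 2260) / 1000
= 92.47 * (4.186 * 70.64 + 2260) / 1000
= 236.3255 MJ

236.3255 MJ


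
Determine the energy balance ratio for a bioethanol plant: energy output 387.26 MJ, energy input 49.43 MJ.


EROI = E_out / E_in
= 387.26 / 49.43
= 7.8345

7.8345


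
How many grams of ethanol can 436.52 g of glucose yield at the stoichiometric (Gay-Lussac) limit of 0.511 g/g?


Theoretical ethanol yield: m_EtOH = 0.511 * m_glucose
m_EtOH = 0.511 * 436.52 = 223.0617 g

223.0617 g


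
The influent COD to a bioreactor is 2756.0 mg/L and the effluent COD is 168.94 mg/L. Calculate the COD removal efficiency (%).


eta = (COD_in - COD_out) / COD_in * 100
= (2756.0 - 168.94) / 2756.0 * 100
= 93.8701%

93.8701%


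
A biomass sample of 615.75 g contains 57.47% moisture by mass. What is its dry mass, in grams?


Wd = Ww * (1 - MC/100)
= 615.75 * (1 - 57.47/100)
= 261.8785 g

261.8785 g


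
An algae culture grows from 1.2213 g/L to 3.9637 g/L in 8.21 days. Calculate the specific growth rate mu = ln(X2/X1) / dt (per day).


mu = ln(X2/X1) / dt
= ln(3.9637/1.2213) / 8.21
= 0.1434 per day

0.1434 per day


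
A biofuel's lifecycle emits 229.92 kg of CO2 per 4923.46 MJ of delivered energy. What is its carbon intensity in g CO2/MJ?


CI = CO2 * 1000 / E
= 229.92 * 1000 / 4923.46
= 46.6989 g CO2/MJ

46.6989 g CO2/MJ


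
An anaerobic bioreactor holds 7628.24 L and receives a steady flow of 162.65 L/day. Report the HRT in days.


HRT = V / Q
= 7628.24 / 162.65
= 46.8997 days

46.8997 days


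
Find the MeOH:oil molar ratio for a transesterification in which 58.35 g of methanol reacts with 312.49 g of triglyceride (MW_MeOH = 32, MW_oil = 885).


Molar ratio = n_MeOH / n_oil = (MeOH/32) / (oil/885) = (MeOH * 885) / (32 * oil)
= (58.35 * 885) / (32 * 312.49)
= 5.1641

5.1641


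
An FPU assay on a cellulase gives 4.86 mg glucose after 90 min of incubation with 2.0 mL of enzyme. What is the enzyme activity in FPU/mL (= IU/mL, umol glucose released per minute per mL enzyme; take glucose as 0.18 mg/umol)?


Activity = glucose_mg / (0.18 mg/umol * V_mL * t_min)
= 4.86 / (0.18 * 2.0 * 90)
= 0.1500 FPU/mL

0.1500 FPU/mL


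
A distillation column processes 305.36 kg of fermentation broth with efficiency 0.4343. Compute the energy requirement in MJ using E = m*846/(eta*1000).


E = m * 846 / (eta * 1000)
= 305.36 * 846 / (0.4343 * 1000)
= 594.8297 MJ

594.8297 MJ


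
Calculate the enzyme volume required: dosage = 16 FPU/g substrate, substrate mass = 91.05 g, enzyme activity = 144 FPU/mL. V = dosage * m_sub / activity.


V = dosage * m_sub / activity
V = 16 * 91.05 / 144
V = 10.1167 mL

10.1167 mL


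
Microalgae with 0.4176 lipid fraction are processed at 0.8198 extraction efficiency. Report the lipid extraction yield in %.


Y = lipid_content * extraction_eff * 100
= 0.4176 * 0.8198 * 100
= 34.2348%

34.2348%


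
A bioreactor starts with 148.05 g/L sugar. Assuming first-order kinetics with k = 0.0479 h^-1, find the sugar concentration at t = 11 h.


S = S0 * exp(-k * t)
S = 148.05 * exp(-0.0479 * 11)
S = 87.4135 g/L

87.4135 g/L


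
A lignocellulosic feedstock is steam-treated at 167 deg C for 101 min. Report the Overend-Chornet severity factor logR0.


logR0 = log10(t * exp((T - 100) / 14.75))
= log10(101 * exp((167 - 100) / 14.75))
= 3.9770

3.9770


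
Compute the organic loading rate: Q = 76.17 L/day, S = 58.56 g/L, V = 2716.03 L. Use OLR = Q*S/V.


OLR = Q * S / V
= 76.17 * 58.56 / 2716.03
= 1.6423 g/L/day

1.6423 g/L/day


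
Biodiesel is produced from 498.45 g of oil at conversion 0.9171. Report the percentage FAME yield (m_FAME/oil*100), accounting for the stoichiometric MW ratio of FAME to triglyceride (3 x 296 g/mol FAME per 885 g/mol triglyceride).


m_FAME = oil * conv * (3 * 296 / 885) = oil * conv * (888/885)
= 498.45 * 0.9171 * 888 / 885
= 458.6781 g
Y = m_FAME / oil * 100 = conv * (888/885) * 100
= 0.9171 * 888 / 885 * 100
= 92.02%

92.02%


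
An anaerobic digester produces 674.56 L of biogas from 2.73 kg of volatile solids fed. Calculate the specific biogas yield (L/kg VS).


Y = V / VS
= 674.56 / 2.73
= 247.0916 L/kg VS

247.0916 L/kg VS


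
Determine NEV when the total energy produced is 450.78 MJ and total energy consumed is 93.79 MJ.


NEV = E_out - E_in
= 450.78 - 93.79
= 356.9900 MJ

356.9900 MJ


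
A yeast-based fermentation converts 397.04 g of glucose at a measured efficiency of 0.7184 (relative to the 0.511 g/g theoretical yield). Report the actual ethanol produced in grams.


Actual ethanol: m = 0.511 * 397.04 * 0.7184
m = 145.7543 g

145.7543 g


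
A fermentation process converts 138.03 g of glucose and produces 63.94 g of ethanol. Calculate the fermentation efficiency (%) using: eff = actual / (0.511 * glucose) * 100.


Fermentation efficiency = (actual / (0.511 * glucose)) * 100
= (63.94 / (0.511 * 138.03)) * 100
= 90.6522%

90.6522%


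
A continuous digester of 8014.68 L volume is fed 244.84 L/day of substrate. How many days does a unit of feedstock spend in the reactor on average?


HRT = V / Q
= 8014.68 / 244.84
= 32.7344 days

32.7344 days


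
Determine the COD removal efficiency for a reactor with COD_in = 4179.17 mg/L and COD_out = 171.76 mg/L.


eta = (COD_in - COD_out) / COD_in * 100
= (4179.17 - 171.76) / 4179.17 * 100
= 95.8901%

95.8901%


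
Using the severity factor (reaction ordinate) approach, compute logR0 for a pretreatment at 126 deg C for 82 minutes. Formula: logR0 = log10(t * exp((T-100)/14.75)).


logR0 = log10(t * exp((T - 100) / 14.75))
= log10(82 * exp((126 - 100) / 14.75))
= 2.6793

2.6793


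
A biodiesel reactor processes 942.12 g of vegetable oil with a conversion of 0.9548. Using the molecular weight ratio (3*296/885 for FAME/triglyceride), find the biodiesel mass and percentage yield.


m_FAME = oil * conv * (3 * 296 / 885) = oil * conv * (888/885)
= 942.12 * 0.9548 * 888 / 885
= 902.5855 g
Y = m_FAME / oil * 100 = conv * (888/885) * 100
= 0.9548 * 888 / 885 * 100
= 95.80%

902.5855 g FAME; Y = 95.80%


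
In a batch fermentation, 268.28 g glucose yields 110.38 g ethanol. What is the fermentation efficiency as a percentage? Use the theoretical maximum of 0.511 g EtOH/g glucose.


Fermentation efficiency = (actual / (0.511 * glucose)) * 100
= (110.38 / (0.511 * 268.28)) * 100
= 80.5158%

80.5158%


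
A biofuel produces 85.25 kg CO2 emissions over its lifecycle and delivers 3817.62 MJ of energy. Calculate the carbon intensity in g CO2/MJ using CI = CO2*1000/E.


CI = CO2 * 1000 / E
= 85.25 * 1000 / 3817.62
= 22.3307 g CO2/MJ

22.3307 g CO2/MJ


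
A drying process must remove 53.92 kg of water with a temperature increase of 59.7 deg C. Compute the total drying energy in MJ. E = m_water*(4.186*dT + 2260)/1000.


E = m_water * (4.186 * dT + 2260) / 1000
= 53.92 * (4.186 * 59.7 + 2260) / 1000
= 135.3340 MJ

135.3340 MJ


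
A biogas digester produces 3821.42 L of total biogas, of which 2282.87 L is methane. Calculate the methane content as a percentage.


CH4% = V_CH4 / V_total * 100
= 2282.87 / 3821.42 * 100
= 59.7388%

59.7388%


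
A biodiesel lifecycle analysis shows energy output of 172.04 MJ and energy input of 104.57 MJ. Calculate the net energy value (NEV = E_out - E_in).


NEV = E_out - E_in
= 172.04 - 104.57
= 67.4700 MJ

67.4700 MJ


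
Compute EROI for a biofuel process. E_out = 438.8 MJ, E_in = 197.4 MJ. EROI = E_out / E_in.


EROI = E_out / E_in
= 438.8 / 197.4
= 2.2229

2.2229


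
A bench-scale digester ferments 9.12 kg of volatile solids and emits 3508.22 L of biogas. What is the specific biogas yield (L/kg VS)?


Y = V / VS
= 3508.22 / 9.12
= 384.6732 L/kg VS

384.6732 L/kg VS


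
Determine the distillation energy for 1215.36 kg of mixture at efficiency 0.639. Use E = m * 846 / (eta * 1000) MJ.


E = m * 846 / (eta * 1000)
= 1215.36 * 846 / (0.639 * 1000)
= 1609.0682 MJ

1609.0682 MJ


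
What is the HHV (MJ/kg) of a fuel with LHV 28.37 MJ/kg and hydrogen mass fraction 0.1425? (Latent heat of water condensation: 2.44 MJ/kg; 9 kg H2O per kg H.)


HHV = LHV + H_frac * 9 * 2.44
= 28.37 + 0.1425 * 9 * 2.44
= 31.4993 MJ/kg

31.4993 MJ/kg


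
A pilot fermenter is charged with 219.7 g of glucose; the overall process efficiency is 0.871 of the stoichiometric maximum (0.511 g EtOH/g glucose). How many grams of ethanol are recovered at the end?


Actual ethanol: m = 0.511 * 219.7 * 0.871
m = 97.7843 g

97.7843 g


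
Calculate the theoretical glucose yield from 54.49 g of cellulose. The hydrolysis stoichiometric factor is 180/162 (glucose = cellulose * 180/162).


glucose = cellulose * 180/162
= 54.49 * 180/162
= 60.5444 g

60.5444 g


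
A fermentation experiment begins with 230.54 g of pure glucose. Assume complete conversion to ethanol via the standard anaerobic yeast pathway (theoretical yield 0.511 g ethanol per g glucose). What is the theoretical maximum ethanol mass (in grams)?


Theoretical ethanol yield: m_EtOH = 0.511 * m_glucose
m_EtOH = 0.511 * 230.54 = 117.8059 g

117.8059 g


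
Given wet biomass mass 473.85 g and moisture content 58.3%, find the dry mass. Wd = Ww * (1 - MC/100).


Wd = Ww * (1 - MC/100)
= 473.85 * (1 - 58.3/100)
= 197.5955 g

197.5955 g


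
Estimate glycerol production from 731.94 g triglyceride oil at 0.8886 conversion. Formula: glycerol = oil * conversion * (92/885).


glycerol = oil * conv * (92/885)
= 731.94 * 0.8886 * 92 / 885
= 67.6124 g

67.6124 g


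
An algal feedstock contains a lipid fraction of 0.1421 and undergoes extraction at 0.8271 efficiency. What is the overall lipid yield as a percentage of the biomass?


Y = lipid_content * extraction_eff * 100
= 0.1421 * 0.8271 * 100
= 11.7531%

11.7531%


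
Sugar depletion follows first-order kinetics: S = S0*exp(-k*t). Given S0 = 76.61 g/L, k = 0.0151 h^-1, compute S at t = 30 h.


S = S0 * exp(-k * t)
S = 76.61 * exp(-0.0151 * 30)
S = 48.7024 g/L

48.7024 g/L


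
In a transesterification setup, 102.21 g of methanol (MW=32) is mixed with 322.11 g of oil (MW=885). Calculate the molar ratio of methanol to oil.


Molar ratio = n_MeOH / n_oil = (MeOH/32) / (oil/885) = (MeOH * 885) / (32 * oil)
= (102.21 * 885) / (32 * 322.11)
= 8.7757

8.7757


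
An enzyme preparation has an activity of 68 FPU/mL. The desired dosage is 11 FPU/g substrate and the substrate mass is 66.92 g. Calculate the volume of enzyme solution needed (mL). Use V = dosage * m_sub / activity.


V = dosage * m_sub / activity
V = 11 * 66.92 / 68
V = 10.8253 mL

10.8253 mL


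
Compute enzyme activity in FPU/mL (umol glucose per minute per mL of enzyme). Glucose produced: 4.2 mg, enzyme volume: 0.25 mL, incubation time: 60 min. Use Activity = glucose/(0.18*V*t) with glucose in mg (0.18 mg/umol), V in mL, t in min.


Activity = glucose_mg / (0.18 mg/umol * V_mL * t_min)
= 4.2 / (0.18 * 0.25 * 60)
= 1.5556 FPU/mL

1.5556 FPU/mL


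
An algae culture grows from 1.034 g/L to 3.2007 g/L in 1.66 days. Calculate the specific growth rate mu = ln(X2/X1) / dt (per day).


mu = ln(X2/X1) / dt
= ln(3.2007/1.034) / 1.66
= 0.6807 per day

0.6807 per day


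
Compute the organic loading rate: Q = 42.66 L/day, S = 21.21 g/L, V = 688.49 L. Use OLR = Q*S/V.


OLR = Q * S / V
= 42.66 * 21.21 / 688.49
= 1.3142 g/L/day

1.3142 g/L/day


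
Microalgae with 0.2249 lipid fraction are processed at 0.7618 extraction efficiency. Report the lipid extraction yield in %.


Y = lipid_content * extraction_eff * 100
= 0.2249 * 0.7618 * 100
= 17.1329%

17.1329%


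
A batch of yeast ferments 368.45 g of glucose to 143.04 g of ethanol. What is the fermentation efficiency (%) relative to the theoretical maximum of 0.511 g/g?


Fermentation efficiency = (actual / (0.511 * glucose)) * 100
= (143.04 / (0.511 * 368.45)) * 100
= 75.9728%

75.9728%


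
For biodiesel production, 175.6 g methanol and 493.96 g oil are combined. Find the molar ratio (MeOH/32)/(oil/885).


Molar ratio = n_MeOH / n_oil = (MeOH/32) / (oil/885) = (MeOH * 885) / (32 * oil)
= (175.6 * 885) / (32 * 493.96)
= 9.8316

9.8316


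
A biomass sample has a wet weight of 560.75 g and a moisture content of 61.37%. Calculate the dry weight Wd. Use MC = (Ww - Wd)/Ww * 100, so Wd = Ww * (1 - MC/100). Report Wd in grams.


Wd = Ww * (1 - MC/100)
= 560.75 * (1 - 61.37/100)
= 216.6177 g

216.6177 g


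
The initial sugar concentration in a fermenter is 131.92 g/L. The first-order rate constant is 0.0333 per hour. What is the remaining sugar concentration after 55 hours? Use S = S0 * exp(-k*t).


S = S0 * exp(-k * t)
S = 131.92 * exp(-0.0333 * 55)
S = 21.1300 g/L

21.1300 g/L


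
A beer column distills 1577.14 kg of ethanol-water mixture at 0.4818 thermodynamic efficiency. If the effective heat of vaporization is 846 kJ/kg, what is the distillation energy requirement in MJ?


E = m * 846 / (eta * 1000)
= 1577.14 * 846 / (0.4818 * 1000)
= 2769.3243 MJ

2769.3243 MJ


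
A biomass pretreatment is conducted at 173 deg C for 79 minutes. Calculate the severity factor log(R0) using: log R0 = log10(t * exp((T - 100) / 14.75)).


logR0 = log10(t * exp((T - 100) / 14.75))
= log10(79 * exp((173 - 100) / 14.75))
= 4.0470

4.0470


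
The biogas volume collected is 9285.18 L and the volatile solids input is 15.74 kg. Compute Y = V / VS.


Y = V / VS
= 9285.18 / 15.74
= 589.9098 L/kg VS

589.9098 L/kg VS


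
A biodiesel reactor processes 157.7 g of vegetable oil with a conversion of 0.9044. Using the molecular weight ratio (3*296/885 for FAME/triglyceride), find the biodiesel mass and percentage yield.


m_FAME = oil * conv * (3 * 296 / 885) = oil * conv * (888/885)
= 157.7 * 0.9044 * 888 / 885
= 143.1074 g
Y = m_FAME / oil * 100 = conv * (888/885) * 100
= 0.9044 * 888 / 885 * 100
= 90.75%

143.1074 g FAME; Y = 90.75%


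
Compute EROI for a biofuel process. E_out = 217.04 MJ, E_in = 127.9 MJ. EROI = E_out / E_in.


EROI = E_out / E_in
= 217.04 / 127.9
= 1.6970

1.6970


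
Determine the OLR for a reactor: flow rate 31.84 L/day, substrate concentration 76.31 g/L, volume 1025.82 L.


OLR = Q * S / V
= 31.84 * 76.31 / 1025.82
= 2.3686 g/L/day

2.3686 g/L/day


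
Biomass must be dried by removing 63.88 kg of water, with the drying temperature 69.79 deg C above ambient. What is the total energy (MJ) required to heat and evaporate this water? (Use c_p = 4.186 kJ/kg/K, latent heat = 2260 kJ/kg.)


E = m_water * (4.186 * dT + 2260) / 1000
= 63.88 * (4.186 * 69.79 + 2260) / 1000
= 163.0308 MJ

163.0308 MJ


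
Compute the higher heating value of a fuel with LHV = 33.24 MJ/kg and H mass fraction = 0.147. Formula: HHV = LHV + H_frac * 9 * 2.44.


HHV = LHV + H_frac * 9 * 2.44
= 33.24 + 0.147 * 9 * 2.44
= 36.4681 MJ/kg

36.4681 MJ/kg


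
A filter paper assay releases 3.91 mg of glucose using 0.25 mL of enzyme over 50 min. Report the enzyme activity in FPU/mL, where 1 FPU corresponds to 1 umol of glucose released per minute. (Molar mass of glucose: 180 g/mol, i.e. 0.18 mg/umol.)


Activity = glucose_mg / (0.18 mg/umol * V_mL * t_min)
= 3.91 / (0.18 * 0.25 * 50)
= 1.7378 FPU/mL

1.7378 FPU/mL


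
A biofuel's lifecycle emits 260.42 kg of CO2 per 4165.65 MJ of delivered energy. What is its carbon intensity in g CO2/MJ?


CI = CO2 * 1000 / E
= 260.42 * 1000 / 4165.65
= 62.5161 g CO2/MJ

62.5161 g CO2/MJ


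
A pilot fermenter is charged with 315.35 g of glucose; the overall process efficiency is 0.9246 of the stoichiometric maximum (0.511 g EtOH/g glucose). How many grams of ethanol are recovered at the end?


Actual ethanol: m = 0.511 * 315.35 * 0.9246
m = 148.9936 g

148.9936 g


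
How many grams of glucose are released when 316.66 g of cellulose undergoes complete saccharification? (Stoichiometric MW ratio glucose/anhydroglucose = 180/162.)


glucose = cellulose * 180/162
= 316.66 * 180/162
= 351.8444 g

351.8444 g


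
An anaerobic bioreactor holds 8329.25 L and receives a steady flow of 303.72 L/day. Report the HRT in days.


HRT = V / Q
= 8329.25 / 303.72
= 27.4241 days

27.4241 days


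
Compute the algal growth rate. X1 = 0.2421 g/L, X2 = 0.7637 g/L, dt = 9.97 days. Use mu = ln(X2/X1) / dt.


mu = ln(X2/X1) / dt
= ln(0.7637/0.2421) / 9.97
= 0.1152 per day

0.1152 per day


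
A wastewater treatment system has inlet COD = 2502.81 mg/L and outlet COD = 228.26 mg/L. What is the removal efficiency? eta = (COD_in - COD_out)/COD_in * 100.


eta = (COD_in - COD_out) / COD_in * 100
= (2502.81 - 228.26) / 2502.81 * 100
= 90.8799%

90.8799%


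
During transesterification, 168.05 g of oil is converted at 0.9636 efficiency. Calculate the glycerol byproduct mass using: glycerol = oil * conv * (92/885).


glycerol = oil * conv * (92/885)
= 168.05 * 0.9636 * 92 / 885
= 16.8337 g

16.8337 g


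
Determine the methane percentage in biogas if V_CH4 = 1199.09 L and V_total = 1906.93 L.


CH4% = V_CH4 / V_total * 100
= 1199.09 / 1906.93 * 100
= 62.8807%

62.8807%


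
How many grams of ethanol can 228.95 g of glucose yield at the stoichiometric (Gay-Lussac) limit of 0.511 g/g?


Theoretical ethanol yield: m_EtOH = 0.511 * m_glucose
m_EtOH = 0.511 * 228.95 = 116.9934 g

116.9934 g


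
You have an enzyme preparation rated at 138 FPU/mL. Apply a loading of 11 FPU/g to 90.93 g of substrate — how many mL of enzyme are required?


V = dosage * m_sub / activity
V = 11 * 90.93 / 138
V = 7.2480 mL

7.2480 mL


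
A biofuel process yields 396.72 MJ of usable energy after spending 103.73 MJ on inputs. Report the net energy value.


NEV = E_out - E_in
= 396.72 - 103.73
= 292.9900 MJ

292.9900 MJ


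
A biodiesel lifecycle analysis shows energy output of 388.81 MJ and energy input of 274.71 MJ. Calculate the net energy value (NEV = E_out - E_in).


NEV = E_out - E_in
= 388.81 - 274.71
= 114.1000 MJ

114.1000 MJ


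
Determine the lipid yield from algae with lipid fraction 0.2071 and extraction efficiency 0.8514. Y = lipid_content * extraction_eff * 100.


Y = lipid_content * extraction_eff * 100
= 0.2071 * 0.8514 * 100
= 17.6325%

17.6325%


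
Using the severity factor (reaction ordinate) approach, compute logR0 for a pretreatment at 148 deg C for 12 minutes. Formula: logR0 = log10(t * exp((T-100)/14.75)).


logR0 = log10(t * exp((T - 100) / 14.75))
= log10(12 * exp((148 - 100) / 14.75))
= 2.4925

2.4925


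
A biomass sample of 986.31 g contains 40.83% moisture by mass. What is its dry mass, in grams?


Wd = Ww * (1 - MC/100)
= 986.31 * (1 - 40.83/100)
= 583.5996 g

583.5996 g


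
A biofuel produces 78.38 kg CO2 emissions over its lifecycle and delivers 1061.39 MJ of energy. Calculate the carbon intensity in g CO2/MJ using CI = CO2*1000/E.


CI = CO2 * 1000 / E
= 78.38 * 1000 / 1061.39
= 73.8466 g CO2/MJ

73.8466 g CO2/MJ


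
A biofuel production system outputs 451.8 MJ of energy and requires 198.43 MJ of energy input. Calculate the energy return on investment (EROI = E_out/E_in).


EROI = E_out / E_in
= 451.8 / 198.43
= 2.2769

2.2769


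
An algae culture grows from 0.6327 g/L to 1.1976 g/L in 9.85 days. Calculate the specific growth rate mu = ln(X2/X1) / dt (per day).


mu = ln(X2/X1) / dt
= ln(1.1976/0.6327) / 9.85
= 0.0648 per day

0.0648 per day


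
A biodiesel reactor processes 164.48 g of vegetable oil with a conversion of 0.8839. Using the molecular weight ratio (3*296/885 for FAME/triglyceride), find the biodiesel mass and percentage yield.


m_FAME = oil * conv * (3 * 296 / 885) = oil * conv * (888/885)
= 164.48 * 0.8839 * 888 / 885
= 145.8767 g
Y = m_FAME / oil * 100 = conv * (888/885) * 100
= 0.8839 * 888 / 885 * 100
= 88.69%

145.8767 g FAME; Y = 88.69%


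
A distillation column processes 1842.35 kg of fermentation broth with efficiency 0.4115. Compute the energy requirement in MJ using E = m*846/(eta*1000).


E = m * 846 / (eta * 1000)
= 1842.35 * 846 / (0.4115 * 1000)
= 3787.6746 MJ

3787.6746 MJ


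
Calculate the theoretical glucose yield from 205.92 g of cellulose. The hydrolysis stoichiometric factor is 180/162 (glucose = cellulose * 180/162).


glucose = cellulose * 180/162
= 205.92 * 180/162
= 228.8000 g

228.8000 g


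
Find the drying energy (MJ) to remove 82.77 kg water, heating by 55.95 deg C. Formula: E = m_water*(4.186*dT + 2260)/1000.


E = m_water * (4.186 * dT + 2260) / 1000
= 82.77 * (4.186 * 55.95 + 2260) / 1000
= 206.4455 MJ

206.4455 MJ


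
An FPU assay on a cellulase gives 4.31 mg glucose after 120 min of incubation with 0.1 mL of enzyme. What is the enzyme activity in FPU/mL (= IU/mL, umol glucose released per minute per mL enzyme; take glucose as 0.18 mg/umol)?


Activity = glucose_mg / (0.18 mg/umol * V_mL * t_min)
= 4.31 / (0.18 * 0.1 * 120)
= 1.9954 FPU/mL

1.9954 FPU/mL


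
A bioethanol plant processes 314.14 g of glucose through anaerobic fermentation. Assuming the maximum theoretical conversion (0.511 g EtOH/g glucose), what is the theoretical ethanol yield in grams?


Theoretical ethanol yield: m_EtOH = 0.511 * m_glucose
m_EtOH = 0.511 * 314.14 = 160.5255 g

160.5255 g


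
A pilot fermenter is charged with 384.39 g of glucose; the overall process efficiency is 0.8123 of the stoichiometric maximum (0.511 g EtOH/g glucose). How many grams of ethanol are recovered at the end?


Actual ethanol: m = 0.511 * 384.39 * 0.8123
m = 159.5546 g

159.5546 g


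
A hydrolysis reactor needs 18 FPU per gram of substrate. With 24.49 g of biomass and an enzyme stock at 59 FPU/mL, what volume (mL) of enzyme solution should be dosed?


V = dosage * m_sub / activity
V = 18 * 24.49 / 59
V = 7.4715 mL

7.4715 mL


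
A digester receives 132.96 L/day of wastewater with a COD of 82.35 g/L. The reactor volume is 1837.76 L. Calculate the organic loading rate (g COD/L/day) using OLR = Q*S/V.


OLR = Q * S / V
= 132.96 * 82.35 / 1837.76
= 5.9579 g/L/day

5.9579 g/L/day


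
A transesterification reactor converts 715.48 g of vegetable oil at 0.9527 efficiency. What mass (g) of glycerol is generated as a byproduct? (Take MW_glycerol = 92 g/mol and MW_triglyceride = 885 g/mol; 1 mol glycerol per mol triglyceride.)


glycerol = oil * conv * (92/885)
= 715.48 * 0.9527 * 92 / 885
= 70.8595 g

70.8595 g


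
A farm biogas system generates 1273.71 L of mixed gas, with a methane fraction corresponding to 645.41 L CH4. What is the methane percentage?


CH4% = V_CH4 / V_total * 100
= 645.41 / 1273.71 * 100
= 50.6717%

50.6717%


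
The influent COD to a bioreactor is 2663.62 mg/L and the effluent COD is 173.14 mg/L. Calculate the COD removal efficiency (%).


eta = (COD_in - COD_out) / COD_in * 100
= (2663.62 - 173.14) / 2663.62 * 100
= 93.4998%

93.4998%


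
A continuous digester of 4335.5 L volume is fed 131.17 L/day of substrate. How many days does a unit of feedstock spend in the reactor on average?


HRT = V / Q
= 4335.5 / 131.17
= 33.0525 days

33.0525 days


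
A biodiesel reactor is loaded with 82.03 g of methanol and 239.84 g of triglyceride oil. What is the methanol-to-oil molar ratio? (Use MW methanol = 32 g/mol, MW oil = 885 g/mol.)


Molar ratio = n_MeOH / n_oil = (MeOH/32) / (oil/885) = (MeOH * 885) / (32 * oil)
= (82.03 * 885) / (32 * 239.84)
= 9.4590

9.4590


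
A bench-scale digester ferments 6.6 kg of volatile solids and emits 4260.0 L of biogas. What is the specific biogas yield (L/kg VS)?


Y = V / VS
= 4260.0 / 6.6
= 645.4545 L/kg VS

645.4545 L/kg VS


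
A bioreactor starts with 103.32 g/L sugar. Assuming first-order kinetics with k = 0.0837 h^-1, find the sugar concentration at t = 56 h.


S = S0 * exp(-k * t)
S = 103.32 * exp(-0.0837 * 56)
S = 0.9518 g/L

0.9518 g/L


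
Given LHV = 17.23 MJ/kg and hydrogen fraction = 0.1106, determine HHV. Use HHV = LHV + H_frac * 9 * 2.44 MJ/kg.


HHV = LHV + H_frac * 9 * 2.44
= 17.23 + 0.1106 * 9 * 2.44
= 19.6588 MJ/kg

19.6588 MJ/kg


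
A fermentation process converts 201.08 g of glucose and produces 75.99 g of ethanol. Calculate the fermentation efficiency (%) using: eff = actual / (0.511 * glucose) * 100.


Fermentation efficiency = (actual / (0.511 * glucose)) * 100
= (75.99 / (0.511 * 201.08)) * 100
= 73.9549%

73.9549%


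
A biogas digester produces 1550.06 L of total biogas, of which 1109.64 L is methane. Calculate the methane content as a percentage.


CH4% = V_CH4 / V_total * 100
= 1109.64 / 1550.06 * 100
= 71.5869%

71.5869%


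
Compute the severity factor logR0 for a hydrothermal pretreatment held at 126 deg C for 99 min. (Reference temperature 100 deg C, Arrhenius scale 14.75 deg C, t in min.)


logR0 = log10(t * exp((T - 100) / 14.75))
= log10(99 * exp((126 - 100) / 14.75))
= 2.7612

2.7612


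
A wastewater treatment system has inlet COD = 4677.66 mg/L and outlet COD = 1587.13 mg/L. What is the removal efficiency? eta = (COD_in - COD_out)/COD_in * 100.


eta = (COD_in - COD_out) / COD_in * 100
= (4677.66 - 1587.13) / 4677.66 * 100
= 66.0700%

66.0700%


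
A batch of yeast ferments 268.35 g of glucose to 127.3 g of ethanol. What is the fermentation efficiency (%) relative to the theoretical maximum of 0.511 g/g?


Fermentation efficiency = (actual / (0.511 * glucose)) * 100
= (127.3 / (0.511 * 268.35)) * 100
= 92.8338%

92.8338%


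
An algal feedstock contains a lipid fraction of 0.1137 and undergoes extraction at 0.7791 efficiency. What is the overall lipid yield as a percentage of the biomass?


Y = lipid_content * extraction_eff * 100
= 0.1137 * 0.7791 * 100
= 8.8584%

8.8584%


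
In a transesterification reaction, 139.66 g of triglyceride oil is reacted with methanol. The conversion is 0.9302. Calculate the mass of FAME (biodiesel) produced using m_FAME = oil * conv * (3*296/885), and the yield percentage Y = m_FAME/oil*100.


m_FAME = oil * conv * (3 * 296 / 885) = oil * conv * (888/885)
= 139.66 * 0.9302 * 888 / 885
= 130.3521 g
Y = m_FAME / oil * 100 = conv * (888/885) * 100
= 0.9302 * 888 / 885 * 100
= 93.34%

130.3521 g FAME; Y = 93.34%


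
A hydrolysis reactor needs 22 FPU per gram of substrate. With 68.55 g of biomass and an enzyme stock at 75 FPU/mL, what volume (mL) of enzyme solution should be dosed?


V = dosage * m_sub / activity
V = 22 * 68.55 / 75
V = 20.1080 mL

20.1080 mL


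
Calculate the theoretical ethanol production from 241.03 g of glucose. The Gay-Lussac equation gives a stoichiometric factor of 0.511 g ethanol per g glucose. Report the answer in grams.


Theoretical ethanol yield: m_EtOH = 0.511 * m_glucose
m_EtOH = 0.511 * 241.03 = 123.1663 g

123.1663 g


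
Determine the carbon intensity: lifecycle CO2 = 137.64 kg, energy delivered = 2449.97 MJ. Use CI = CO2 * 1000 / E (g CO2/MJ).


CI = CO2 * 1000 / E
= 137.64 * 1000 / 2449.97
= 56.1803 g CO2/MJ

56.1803 g CO2/MJ


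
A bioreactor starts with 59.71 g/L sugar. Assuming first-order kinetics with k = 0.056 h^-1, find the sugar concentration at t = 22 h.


S = S0 * exp(-k * t)
S = 59.71 * exp(-0.056 * 22)
S = 17.4179 g/L

17.4179 g/L


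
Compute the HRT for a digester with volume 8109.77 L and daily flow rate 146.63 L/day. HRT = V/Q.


HRT = V / Q
= 8109.77 / 146.63
= 55.3077 days

55.3077 days


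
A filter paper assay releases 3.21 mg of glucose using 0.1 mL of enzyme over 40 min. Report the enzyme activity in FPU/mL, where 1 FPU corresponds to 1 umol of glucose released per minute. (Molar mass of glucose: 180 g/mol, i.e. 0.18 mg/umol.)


Activity = glucose_mg / (0.18 mg/umol * V_mL * t_min)
= 3.21 / (0.18 * 0.1 * 40)
= 4.4583 FPU/mL

4.4583 FPU/mL


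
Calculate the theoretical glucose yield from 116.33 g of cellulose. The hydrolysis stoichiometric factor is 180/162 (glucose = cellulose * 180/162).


glucose = cellulose * 180/162
= 116.33 * 180/162
= 129.2556 g

129.2556 g


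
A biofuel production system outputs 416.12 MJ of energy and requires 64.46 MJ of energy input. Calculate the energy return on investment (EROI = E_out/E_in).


EROI = E_out / E_in
= 416.12 / 64.46
= 6.4555

6.4555


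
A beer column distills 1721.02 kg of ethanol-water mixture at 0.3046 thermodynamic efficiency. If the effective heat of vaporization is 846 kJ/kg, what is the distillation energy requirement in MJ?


E = m * 846 / (eta * 1000)
= 1721.02 * 846 / (0.3046 * 1000)
= 4779.9833 MJ

4779.9833 MJ


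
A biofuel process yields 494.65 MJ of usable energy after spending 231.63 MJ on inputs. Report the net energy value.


NEV = E_out - E_in
= 494.65 - 231.63
= 263.0200 MJ

263.0200 MJ


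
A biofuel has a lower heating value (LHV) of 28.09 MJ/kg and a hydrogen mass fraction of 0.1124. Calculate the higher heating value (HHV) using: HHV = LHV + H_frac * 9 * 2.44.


HHV = LHV + H_frac * 9 * 2.44
= 28.09 + 0.1124 * 9 * 2.44
= 30.5583 MJ/kg

30.5583 MJ/kg


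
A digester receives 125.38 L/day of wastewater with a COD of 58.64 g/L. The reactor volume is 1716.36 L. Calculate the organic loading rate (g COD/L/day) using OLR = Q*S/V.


OLR = Q * S / V
= 125.38 * 58.64 / 1716.36
= 4.2836 g/L/day

4.2836 g/L/day


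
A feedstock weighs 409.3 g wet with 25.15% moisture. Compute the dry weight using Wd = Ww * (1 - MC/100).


Wd = Ww * (1 - MC/100)
= 409.3 * (1 - 25.15/100)
= 306.3610 g

306.3610 g


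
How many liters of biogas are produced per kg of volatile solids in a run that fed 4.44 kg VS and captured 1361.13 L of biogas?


Y = V / VS
= 1361.13 / 4.44
= 306.5608 L/kg VS

306.5608 L/kg VS


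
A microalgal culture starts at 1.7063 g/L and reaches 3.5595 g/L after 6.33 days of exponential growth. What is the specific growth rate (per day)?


mu = ln(X2/X1) / dt
= ln(3.5595/1.7063) / 6.33
= 0.1162 per day

0.1162 per day


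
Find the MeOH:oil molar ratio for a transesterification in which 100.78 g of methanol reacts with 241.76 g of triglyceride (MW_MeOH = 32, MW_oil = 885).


Molar ratio = n_MeOH / n_oil = (MeOH/32) / (oil/885) = (MeOH * 885) / (32 * oil)
= (100.78 * 885) / (32 * 241.76)
= 11.5288

11.5288


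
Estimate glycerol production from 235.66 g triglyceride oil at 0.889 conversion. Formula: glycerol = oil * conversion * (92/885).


glycerol = oil * conv * (92/885)
= 235.66 * 0.889 * 92 / 885
= 21.7787 g

21.7787 g


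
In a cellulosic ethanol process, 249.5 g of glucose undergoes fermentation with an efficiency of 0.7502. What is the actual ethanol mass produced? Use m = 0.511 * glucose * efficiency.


Actual ethanol: m = 0.511 * 249.5 * 0.7502
m = 95.6464 g

95.6464 g


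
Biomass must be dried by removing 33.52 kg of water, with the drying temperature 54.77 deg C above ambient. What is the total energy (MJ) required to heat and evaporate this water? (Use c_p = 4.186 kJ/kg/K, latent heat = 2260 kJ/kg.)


E = m_water * (4.186 * dT + 2260) / 1000
= 33.52 * (4.186 * 54.77 + 2260) / 1000
= 83.4402 MJ

83.4402 MJ


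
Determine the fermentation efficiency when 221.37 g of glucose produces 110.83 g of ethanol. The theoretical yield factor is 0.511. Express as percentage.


Fermentation efficiency = (actual / (0.511 * glucose)) * 100
= (110.83 / (0.511 * 221.37)) * 100
= 97.9755%

97.9755%


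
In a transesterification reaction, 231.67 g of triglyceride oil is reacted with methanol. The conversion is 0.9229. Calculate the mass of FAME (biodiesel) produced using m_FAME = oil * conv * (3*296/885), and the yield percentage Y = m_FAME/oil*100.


m_FAME = oil * conv * (3 * 296 / 885) = oil * conv * (888/885)
= 231.67 * 0.9229 * 888 / 885
= 214.5330 g
Y = m_FAME / oil * 100 = conv * (888/885) * 100
= 0.9229 * 888 / 885 * 100
= 92.60%

214.5330 g FAME; Y = 92.60%


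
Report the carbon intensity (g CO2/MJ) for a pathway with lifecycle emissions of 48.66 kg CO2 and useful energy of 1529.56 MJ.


CI = CO2 * 1000 / E
= 48.66 * 1000 / 1529.56
= 31.8131 g CO2/MJ

31.8131 g CO2/MJ


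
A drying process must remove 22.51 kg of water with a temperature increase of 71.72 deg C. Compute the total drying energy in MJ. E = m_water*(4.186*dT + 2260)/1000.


E = m_water * (4.186 * dT + 2260) / 1000
= 22.51 * (4.186 * 71.72 + 2260) / 1000
= 57.6306 MJ

57.6306 MJ


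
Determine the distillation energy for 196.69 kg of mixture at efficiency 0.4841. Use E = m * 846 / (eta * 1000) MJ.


E = m * 846 / (eta * 1000)
= 196.69 * 846 / (0.4841 * 1000)
= 343.7301 MJ

343.7301 MJ


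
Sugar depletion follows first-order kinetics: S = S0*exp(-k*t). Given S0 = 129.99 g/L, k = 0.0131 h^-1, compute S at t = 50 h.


S = S0 * exp(-k * t)
S = 129.99 * exp(-0.0131 * 50)
S = 67.5223 g/L

67.5223 g/L


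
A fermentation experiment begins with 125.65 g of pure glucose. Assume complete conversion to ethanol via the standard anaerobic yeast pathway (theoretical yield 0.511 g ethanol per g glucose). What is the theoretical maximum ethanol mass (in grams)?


Theoretical ethanol yield: m_EtOH = 0.511 * m_glucose
m_EtOH = 0.511 * 125.65 = 64.2071 g

64.2071 g


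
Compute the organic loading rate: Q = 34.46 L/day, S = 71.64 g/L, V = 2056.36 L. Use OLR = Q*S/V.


OLR = Q * S / V
= 34.46 * 71.64 / 2056.36
= 1.2005 g/L/day

1.2005 g/L/day


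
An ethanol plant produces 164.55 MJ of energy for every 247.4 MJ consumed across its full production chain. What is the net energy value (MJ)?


NEV = E_out - E_in
= 164.55 - 247.4
= -82.8500 MJ

-82.8500 MJ


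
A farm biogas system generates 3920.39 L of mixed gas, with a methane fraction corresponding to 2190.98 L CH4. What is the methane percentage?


CH4% = V_CH4 / V_total * 100
= 2190.98 / 3920.39 * 100
= 55.8868%

55.8868%


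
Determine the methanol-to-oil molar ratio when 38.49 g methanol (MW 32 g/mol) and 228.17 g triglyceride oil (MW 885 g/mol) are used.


Molar ratio = n_MeOH / n_oil = (MeOH/32) / (oil/885) = (MeOH * 885) / (32 * oil)
= (38.49 * 885) / (32 * 228.17)
= 4.6653

4.6653


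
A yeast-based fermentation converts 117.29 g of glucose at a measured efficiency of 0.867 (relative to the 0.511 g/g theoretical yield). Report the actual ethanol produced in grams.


Actual ethanol: m = 0.511 * 117.29 * 0.867
m = 51.9638 g

51.9638 g


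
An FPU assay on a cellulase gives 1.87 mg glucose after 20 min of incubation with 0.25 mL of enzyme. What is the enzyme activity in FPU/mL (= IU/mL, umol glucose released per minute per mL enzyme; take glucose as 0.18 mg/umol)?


Activity = glucose_mg / (0.18 mg/umol * V_mL * t_min)
= 1.87 / (0.18 * 0.25 * 20)
= 2.0778 FPU/mL

2.0778 FPU/mL


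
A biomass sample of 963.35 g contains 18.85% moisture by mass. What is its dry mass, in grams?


Wd = Ww * (1 - MC/100)
= 963.35 * (1 - 18.85/100)
= 781.7585 g

781.7585 g
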